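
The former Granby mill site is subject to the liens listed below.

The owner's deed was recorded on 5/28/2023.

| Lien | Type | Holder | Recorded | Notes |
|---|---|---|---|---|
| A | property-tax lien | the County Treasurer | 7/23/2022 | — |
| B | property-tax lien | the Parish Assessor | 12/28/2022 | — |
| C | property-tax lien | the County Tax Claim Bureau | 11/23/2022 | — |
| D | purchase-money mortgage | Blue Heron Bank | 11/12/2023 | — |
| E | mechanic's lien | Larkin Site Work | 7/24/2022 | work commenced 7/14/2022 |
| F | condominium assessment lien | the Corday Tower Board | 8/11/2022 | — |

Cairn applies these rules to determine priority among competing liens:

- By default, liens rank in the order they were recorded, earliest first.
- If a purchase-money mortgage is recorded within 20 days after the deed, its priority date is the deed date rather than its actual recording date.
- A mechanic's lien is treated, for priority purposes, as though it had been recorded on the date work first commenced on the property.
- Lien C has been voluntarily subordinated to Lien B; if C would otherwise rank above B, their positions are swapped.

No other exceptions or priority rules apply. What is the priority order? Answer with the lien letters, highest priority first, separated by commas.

Effective dates after the stated exceptions: D was recorded 168 days after the deed, outside the 20-day window, so it keeps its recording date; E's effective date is 7/14/2022, when work began.
Ordering by effective date: E (7/14/2022), A (7/23/2022), F (8/11/2022), C (11/23/2022), B (12/28/2022), D (11/12/2023).
C is senior to B before the subordination, so the two trade places.

E, A, F, B, C, D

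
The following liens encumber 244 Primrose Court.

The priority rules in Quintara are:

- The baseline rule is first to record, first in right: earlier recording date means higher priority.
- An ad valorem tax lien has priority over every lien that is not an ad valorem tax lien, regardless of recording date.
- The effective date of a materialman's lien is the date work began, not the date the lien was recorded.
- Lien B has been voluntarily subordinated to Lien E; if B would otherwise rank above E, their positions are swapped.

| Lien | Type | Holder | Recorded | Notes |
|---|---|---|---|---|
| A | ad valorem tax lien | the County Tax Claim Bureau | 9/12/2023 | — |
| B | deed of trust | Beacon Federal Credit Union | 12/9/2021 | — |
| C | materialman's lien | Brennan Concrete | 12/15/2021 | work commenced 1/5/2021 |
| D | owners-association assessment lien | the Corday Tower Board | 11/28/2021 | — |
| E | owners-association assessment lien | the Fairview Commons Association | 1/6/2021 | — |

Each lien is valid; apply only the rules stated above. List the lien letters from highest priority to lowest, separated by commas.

A, C, E, D, B

Adjusting effective dates: C's effective date is 1/5/2021, when work began.
A is an ad valorem tax lien and takes priority over every other lien.
Ordering the rest by effective date: C (1/5/2021), E (1/6/2021), D (11/28/2021), B (12/9/2021).
B already ranks below E; the subordination has no effect.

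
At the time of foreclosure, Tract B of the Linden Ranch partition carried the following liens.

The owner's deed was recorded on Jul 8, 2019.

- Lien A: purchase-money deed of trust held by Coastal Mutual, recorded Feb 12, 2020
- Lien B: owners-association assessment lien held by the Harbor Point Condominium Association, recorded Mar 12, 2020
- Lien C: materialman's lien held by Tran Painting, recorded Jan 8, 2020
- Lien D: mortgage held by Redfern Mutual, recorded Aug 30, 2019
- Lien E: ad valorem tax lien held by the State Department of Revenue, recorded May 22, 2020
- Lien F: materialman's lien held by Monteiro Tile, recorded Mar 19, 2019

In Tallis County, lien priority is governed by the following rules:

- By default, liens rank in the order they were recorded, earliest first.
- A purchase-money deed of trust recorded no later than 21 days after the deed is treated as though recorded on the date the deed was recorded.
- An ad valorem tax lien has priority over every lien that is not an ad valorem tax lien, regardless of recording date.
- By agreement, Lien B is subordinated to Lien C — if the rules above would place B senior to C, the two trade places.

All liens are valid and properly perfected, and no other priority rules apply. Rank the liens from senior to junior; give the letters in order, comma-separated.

Effective dates after the stated exceptions: A was recorded 219 days after the deed — beyond 21 days — so no relation-back applies.
E is an ad valorem tax lien and takes priority over every other lien.
Ordering the rest by effective date: F (Mar 19, 2019), D (Aug 30, 2019), C (Jan 8, 2020), A (Feb 12, 2020), B (Mar 12, 2020).
B already ranks below C; the subordination has no effect.

E, F, D, C, A, B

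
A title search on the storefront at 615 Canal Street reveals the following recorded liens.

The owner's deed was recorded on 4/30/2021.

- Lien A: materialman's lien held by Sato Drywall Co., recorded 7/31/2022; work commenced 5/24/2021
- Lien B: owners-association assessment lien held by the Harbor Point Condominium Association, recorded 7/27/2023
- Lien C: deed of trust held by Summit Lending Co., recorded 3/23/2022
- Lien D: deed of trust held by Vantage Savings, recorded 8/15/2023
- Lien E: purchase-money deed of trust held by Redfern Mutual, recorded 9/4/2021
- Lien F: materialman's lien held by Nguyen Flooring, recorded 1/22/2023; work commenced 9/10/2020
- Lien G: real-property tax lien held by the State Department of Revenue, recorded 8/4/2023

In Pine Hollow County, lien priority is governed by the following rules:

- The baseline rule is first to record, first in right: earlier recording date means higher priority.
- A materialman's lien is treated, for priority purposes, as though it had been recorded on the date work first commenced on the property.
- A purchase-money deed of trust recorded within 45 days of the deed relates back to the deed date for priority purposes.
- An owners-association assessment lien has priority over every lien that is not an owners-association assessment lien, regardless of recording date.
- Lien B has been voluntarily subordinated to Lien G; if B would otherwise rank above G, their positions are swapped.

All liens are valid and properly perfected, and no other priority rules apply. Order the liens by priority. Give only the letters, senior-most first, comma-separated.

Adjusting effective dates: A relates back to 5/24/2021 (work commenced); E was recorded 127 days after the deed, outside the 45-day window, so it keeps its recording date; F is treated as recorded 9/10/2020, the work-commencement date.
B, as an owners-association assessment lien, has superpriority and ranks first.
Among the remaining liens, by effective date: F (9/10/2020), A (5/24/2021), E (9/4/2021), C (3/23/2022), G (8/4/2023), D (8/15/2023).
B would otherwise be senior to G, so under the subordination agreement B and G exchange positions.

G, F, A, E, C, B, D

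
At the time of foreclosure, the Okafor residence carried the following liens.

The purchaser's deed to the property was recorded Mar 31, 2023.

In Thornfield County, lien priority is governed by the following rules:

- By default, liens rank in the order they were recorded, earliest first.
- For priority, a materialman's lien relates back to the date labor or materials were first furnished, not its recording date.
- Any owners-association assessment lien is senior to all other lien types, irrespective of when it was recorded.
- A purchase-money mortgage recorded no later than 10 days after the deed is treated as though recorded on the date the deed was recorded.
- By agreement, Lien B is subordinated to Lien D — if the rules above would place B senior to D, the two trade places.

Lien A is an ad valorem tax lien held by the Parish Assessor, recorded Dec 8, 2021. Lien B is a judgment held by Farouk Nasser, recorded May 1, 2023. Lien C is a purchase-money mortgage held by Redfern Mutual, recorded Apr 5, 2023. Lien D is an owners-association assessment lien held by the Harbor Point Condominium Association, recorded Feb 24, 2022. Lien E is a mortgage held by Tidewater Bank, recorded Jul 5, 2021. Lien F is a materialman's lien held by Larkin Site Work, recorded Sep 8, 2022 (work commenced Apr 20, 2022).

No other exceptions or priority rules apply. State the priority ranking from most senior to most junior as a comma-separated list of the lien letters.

Effective dates after the stated exceptions: C relates back to the deed date Mar 31, 2023; F relates back to Apr 20, 2022 (work commenced).
D, as an owners-association assessment lien, has superpriority and ranks first.
Among the remaining liens, by effective date: E (Jul 5, 2021), A (Dec 8, 2021), F (Apr 20, 2022), C (Mar 31, 2023), B (May 1, 2023).
Since B is not senior to D, the subordination leaves the order unchanged.

D, E, A, F, C, B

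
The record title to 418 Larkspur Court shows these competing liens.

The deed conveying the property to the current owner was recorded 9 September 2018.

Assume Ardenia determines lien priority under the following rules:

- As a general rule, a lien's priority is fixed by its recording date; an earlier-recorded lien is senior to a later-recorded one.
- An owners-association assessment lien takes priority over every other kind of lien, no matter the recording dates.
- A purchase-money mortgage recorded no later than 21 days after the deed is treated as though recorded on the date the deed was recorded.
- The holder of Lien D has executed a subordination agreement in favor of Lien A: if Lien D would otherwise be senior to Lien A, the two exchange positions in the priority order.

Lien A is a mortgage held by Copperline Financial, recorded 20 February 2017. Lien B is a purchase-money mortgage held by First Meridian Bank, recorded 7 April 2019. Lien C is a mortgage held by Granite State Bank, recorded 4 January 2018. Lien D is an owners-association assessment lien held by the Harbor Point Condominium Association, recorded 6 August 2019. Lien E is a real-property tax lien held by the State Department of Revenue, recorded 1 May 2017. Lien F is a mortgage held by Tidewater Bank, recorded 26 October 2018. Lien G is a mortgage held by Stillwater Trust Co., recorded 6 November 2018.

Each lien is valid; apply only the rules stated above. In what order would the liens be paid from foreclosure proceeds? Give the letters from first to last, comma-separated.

A, D, E, C, F, G, B

Effective dates: B was recorded 210 days after the deed — beyond 21 days — so no relation-back applies.
D is an owners-association assessment lien and takes priority over every other lien.
Remaining liens by effective date: A (20 February 2017), E (1 May 2017), C (4 January 2018), F (26 October 2018), G (6 November 2018), B (7 April 2019).
Because D would otherwise rank above A, the subordination swaps them.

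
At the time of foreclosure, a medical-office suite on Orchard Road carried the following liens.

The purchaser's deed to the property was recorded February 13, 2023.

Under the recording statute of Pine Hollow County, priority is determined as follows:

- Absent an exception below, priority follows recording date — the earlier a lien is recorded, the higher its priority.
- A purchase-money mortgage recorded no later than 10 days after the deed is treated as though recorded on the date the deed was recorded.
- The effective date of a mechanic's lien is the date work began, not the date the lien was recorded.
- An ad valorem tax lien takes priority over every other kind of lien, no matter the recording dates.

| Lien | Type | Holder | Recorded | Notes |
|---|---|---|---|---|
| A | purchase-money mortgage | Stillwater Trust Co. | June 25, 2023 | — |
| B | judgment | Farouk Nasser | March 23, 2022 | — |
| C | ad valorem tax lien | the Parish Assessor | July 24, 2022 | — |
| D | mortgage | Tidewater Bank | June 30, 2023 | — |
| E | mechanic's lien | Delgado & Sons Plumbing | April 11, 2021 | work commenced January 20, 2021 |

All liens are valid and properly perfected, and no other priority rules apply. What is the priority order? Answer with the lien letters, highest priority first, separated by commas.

Effective dates after the stated exceptions: A missed the 10-day window (132 days after the deed), so its recording date stands; E is treated as recorded January 20, 2021, the work-commencement date.
As an ad valorem tax lien, C is senior to every other lien.
The other liens, earliest effective date first: E (January 20, 2021), B (March 23, 2022), A (June 25, 2023), D (June 30, 2023).

C, E, B, A, D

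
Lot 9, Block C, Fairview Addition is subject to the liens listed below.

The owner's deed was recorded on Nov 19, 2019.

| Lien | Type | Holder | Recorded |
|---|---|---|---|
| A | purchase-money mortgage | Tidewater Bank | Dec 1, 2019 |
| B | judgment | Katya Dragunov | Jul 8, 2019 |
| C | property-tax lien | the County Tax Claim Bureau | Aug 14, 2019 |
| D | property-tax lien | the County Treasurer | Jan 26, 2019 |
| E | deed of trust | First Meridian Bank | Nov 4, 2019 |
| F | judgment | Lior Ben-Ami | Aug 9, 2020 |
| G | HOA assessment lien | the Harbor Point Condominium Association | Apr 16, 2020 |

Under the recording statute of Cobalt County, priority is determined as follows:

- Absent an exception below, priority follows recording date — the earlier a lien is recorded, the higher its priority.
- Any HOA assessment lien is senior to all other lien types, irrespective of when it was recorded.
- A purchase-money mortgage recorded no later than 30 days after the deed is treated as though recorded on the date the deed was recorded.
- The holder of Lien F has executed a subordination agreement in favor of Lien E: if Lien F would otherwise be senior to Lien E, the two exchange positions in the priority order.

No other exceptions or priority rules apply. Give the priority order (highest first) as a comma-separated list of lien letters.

Effective dates: A's effective date is the deed date, Nov 19, 2019.
G, as an HOA assessment lien, has superpriority and ranks first.
The other liens, earliest effective date first: D (Jan 26, 2019), B (Jul 8, 2019), C (Aug 14, 2019), E (Nov 4, 2019), A (Nov 19, 2019), F (Aug 9, 2020).
F is already junior to E, so the subordination agreement changes nothing.

G, D, B, C, E, A, F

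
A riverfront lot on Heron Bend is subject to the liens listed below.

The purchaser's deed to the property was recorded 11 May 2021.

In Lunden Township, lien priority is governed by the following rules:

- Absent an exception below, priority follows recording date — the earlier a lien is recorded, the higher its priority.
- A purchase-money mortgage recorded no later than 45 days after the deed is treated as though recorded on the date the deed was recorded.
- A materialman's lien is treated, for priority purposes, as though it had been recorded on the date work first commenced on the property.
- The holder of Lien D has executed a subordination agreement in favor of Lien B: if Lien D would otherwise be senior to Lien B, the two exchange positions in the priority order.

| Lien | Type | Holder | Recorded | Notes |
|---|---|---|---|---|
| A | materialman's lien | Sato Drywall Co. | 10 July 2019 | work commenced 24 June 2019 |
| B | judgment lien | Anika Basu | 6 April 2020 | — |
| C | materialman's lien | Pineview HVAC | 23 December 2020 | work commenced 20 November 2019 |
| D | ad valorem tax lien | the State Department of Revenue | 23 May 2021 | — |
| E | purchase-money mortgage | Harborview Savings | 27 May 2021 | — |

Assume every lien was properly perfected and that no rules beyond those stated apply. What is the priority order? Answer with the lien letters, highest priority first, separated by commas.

A, C, B, E, D

Adjusting effective dates: A relates back to 24 June 2019 (work commenced); C's effective date is 20 November 2019, when work began; E relates back to the deed date 11 May 2021.
By effective date, earliest first: A (24 June 2019), C (20 November 2019), B (6 April 2020), E (11 May 2021), D (23 May 2021).
Since D is not senior to B, the subordination leaves the order unchanged.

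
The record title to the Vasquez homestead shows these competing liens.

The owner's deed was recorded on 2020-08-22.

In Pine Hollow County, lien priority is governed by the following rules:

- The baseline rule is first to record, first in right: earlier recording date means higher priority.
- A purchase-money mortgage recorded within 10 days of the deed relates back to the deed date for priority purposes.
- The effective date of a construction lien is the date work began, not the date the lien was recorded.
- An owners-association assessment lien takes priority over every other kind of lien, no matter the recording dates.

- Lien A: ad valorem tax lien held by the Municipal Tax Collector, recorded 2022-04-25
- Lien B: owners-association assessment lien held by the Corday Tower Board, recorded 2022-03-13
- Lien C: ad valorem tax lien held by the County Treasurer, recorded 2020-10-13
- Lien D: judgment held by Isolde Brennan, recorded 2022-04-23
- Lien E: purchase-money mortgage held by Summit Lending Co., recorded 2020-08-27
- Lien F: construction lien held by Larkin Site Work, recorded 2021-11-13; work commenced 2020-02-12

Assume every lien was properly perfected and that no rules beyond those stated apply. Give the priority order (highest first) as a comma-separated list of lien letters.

B, F, E, C, D, A

Effective dates after the stated exceptions: E was recorded within the 10-day window, so its effective date is the deed date 2020-08-22; F's effective date is 2020-02-12, when work began.
As an owners-association assessment lien, B is senior to every other lien.
Among the remaining liens, by effective date: F (2020-02-12), E (2020-08-22), C (2020-10-13), D (2022-04-23), A (2022-04-25).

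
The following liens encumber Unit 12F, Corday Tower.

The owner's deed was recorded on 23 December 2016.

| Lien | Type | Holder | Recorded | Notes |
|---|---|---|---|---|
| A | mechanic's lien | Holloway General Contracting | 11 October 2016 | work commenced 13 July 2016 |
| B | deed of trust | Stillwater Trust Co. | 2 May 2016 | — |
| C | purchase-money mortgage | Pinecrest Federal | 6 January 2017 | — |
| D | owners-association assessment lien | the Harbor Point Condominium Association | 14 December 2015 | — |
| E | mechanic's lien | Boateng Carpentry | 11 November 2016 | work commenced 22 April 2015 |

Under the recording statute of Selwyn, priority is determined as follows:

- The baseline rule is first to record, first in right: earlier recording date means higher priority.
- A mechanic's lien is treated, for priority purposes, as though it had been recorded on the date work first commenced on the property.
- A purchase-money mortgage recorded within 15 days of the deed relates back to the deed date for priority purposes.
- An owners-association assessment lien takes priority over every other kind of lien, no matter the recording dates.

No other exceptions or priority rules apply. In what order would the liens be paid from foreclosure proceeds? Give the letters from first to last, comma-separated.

D, E, B, A, C

Adjusting effective dates: A's effective date is 13 July 2016, when work began; C's effective date is the deed date, 23 December 2016; E is treated as recorded 22 April 2015, the work-commencement date.
D, as an owners-association assessment lien, has superpriority and ranks first.
Remaining liens by effective date: E (22 April 2015), B (2 May 2016), A (13 July 2016), C (23 December 2016).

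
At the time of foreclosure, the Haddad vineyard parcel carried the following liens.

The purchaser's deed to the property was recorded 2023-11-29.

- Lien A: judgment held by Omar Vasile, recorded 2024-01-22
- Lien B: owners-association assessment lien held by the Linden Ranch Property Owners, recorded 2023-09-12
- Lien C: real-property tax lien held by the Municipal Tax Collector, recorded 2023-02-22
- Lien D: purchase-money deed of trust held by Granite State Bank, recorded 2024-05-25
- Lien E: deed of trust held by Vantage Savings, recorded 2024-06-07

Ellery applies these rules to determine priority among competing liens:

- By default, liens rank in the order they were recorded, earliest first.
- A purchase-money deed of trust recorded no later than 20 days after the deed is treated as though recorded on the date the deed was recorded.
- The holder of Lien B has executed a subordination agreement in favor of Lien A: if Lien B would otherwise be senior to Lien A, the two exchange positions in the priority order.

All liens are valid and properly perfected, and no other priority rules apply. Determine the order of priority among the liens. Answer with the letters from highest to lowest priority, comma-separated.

C, A, B, D, E

Effective dates: D was recorded 178 days after the deed — beyond 20 days — so no relation-back applies.
By effective date, earliest first: C (2023-02-22), B (2023-09-12), A (2024-01-22), D (2024-05-25), E (2024-06-07).
B is senior to A before the subordination, so the two trade places.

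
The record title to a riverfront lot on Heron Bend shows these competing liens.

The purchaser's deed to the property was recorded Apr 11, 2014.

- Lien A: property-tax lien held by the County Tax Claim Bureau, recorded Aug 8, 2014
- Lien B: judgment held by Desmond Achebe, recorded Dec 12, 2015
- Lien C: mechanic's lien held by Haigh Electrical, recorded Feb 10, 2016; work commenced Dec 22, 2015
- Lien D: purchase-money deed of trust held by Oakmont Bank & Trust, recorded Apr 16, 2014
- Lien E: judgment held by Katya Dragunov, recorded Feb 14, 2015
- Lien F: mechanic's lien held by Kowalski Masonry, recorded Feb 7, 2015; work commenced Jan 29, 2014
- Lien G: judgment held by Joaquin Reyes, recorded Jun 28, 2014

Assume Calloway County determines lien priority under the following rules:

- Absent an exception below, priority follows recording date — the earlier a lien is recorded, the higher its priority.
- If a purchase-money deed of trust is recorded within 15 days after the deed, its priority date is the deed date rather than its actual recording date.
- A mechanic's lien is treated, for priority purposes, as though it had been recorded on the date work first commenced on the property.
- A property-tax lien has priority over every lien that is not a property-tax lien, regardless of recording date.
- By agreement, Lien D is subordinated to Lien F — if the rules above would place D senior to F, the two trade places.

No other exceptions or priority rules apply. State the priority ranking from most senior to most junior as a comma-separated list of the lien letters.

A, F, D, G, E, B, C

First, effective dates: C relates back to Dec 22, 2015 (work commenced); D relates back to the deed date Apr 11, 2014; F is treated as recorded Jan 29, 2014, the work-commencement date.
As a property-tax lien, A is senior to every other lien.
The other liens, earliest effective date first: F (Jan 29, 2014), D (Apr 11, 2014), G (Jun 28, 2014), E (Feb 14, 2015), B (Dec 12, 2015), C (Dec 22, 2015).
D already ranks below F; the subordination has no effect.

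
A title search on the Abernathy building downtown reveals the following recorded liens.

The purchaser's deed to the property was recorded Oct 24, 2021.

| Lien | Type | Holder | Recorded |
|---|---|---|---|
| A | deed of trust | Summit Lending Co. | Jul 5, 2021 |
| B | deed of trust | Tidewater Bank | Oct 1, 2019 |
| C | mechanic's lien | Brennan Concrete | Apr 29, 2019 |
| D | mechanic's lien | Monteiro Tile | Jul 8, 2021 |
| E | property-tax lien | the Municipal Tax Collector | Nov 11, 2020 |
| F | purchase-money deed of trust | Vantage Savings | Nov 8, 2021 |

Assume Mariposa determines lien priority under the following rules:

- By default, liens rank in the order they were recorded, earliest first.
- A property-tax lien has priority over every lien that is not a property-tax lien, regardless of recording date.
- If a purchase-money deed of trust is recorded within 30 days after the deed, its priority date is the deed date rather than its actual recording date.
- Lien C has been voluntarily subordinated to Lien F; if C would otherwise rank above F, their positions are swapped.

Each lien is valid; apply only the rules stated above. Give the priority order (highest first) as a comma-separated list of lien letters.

Effective dates after the stated exceptions: F relates back to the deed date Oct 24, 2021.
E, as a property-tax lien, has superpriority and ranks first.
The other liens, earliest effective date first: C (Apr 29, 2019), B (Oct 1, 2019), A (Jul 5, 2021), D (Jul 8, 2021), F (Oct 24, 2021).
C is senior to F before the subordination, so the two trade places.

E, F, B, A, D, C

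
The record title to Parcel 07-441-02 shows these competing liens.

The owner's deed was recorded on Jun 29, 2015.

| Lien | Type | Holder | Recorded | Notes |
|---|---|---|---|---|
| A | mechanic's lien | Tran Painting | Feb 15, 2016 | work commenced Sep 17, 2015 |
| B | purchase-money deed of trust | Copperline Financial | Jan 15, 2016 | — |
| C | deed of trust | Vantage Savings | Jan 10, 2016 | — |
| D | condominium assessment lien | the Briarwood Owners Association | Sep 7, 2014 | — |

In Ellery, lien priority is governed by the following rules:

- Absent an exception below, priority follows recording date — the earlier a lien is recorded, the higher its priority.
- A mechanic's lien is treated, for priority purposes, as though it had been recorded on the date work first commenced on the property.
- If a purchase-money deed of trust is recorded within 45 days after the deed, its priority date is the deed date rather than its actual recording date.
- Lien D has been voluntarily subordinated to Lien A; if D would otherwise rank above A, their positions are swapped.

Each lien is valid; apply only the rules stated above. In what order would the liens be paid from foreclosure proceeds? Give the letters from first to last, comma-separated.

A, D, C, B

Adjusting effective dates: A's effective date is Sep 17, 2015, when work began; B missed the 45-day window (200 days after the deed), so its recording date stands.
By effective date: D (Sep 7, 2014), A (Sep 17, 2015), C (Jan 10, 2016), B (Jan 15, 2016).
The subordination applies — D was senior to A — so D and A swap.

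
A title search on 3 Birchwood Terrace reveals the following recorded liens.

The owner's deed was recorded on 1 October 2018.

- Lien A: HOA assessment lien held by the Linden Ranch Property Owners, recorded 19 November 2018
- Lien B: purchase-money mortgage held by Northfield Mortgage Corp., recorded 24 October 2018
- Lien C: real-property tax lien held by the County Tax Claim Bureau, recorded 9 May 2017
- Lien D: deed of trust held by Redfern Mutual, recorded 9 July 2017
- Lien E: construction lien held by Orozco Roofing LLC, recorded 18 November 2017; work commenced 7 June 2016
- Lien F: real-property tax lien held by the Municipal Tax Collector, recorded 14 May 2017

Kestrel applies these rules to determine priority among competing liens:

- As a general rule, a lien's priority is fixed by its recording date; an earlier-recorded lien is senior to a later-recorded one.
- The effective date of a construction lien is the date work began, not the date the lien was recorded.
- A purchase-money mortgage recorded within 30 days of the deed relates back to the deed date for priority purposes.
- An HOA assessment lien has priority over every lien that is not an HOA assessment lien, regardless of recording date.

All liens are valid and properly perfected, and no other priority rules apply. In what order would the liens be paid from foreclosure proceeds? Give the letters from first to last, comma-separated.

A, E, C, F, D, B

Effective dates: B's effective date is the deed date, 1 October 2018; E's effective date is 7 June 2016, when work began.
As an HOA assessment lien, A is senior to every other lien.
Among the remaining liens, by effective date: E (7 June 2016), C (9 May 2017), F (14 May 2017), D (9 July 2017), B (1 October 2018).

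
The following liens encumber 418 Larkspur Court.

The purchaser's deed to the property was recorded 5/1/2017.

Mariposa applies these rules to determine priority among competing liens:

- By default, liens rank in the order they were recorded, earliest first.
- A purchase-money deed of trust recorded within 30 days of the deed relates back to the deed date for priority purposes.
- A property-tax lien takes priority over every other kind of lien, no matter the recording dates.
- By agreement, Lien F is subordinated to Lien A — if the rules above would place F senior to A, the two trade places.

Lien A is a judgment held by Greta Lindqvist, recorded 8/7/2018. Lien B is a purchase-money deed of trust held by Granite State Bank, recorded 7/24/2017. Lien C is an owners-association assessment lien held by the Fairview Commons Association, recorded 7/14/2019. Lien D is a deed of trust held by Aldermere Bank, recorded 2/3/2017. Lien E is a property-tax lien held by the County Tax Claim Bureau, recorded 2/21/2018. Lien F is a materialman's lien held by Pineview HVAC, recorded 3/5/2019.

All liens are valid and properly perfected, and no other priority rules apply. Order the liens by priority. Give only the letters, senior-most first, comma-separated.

First, effective dates: B was recorded 84 days after the deed, outside the 30-day window, so it keeps its recording date.
As a property-tax lien, E is senior to every other lien.
Among the remaining liens, by effective date: D (2/3/2017), B (7/24/2017), A (8/7/2018), F (3/5/2019), C (7/14/2019).
F is already junior to A, so the subordination agreement changes nothing.

E, D, B, A, F, C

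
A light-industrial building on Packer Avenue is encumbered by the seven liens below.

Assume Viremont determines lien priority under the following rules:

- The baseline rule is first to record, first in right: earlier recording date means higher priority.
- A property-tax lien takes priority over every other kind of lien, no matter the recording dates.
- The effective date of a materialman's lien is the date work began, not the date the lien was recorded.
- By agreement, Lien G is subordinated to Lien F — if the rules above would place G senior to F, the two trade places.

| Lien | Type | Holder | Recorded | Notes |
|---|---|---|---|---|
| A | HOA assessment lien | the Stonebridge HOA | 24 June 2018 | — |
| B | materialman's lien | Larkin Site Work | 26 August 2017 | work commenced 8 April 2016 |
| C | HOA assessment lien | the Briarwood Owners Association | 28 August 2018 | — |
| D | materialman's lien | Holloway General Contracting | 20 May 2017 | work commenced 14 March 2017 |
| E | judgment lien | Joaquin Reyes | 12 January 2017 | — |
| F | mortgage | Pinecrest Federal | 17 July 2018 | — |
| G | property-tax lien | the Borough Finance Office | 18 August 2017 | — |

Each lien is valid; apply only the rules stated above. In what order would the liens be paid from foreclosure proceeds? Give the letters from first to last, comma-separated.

F, B, E, D, A, G, C

Adjusting effective dates: B's effective date is 8 April 2016, when work began; D relates back to 14 March 2017 (work commenced).
G is a property-tax lien, so it outranks all other liens regardless of date.
Remaining liens by effective date: B (8 April 2016), E (12 January 2017), D (14 March 2017), A (24 June 2018), F (17 July 2018), C (28 August 2018).
Because G would otherwise rank above F, the subordination swaps them.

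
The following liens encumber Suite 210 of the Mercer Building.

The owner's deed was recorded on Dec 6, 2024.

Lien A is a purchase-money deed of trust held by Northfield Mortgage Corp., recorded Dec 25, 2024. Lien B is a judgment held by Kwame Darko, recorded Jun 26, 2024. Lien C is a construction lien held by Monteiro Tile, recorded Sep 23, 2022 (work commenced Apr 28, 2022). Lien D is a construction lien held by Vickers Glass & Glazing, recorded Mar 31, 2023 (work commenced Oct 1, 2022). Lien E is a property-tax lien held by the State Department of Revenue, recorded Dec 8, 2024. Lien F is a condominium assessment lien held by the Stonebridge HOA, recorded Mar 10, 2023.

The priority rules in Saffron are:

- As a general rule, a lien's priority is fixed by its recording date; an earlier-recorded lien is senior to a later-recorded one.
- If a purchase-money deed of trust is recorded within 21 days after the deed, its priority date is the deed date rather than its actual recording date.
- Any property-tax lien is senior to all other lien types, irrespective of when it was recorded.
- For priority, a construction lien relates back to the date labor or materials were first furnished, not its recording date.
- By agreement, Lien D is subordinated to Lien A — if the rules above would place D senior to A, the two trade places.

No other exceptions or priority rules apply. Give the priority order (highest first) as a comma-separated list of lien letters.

E, C, A, F, B, D

First, effective dates: A was recorded within the 21-day window, so its effective date is the deed date Dec 6, 2024; C is treated as recorded Apr 28, 2022, the work-commencement date; D relates back to Oct 1, 2022 (work commenced).
As a property-tax lien, E is senior to every other lien.
The other liens, earliest effective date first: C (Apr 28, 2022), D (Oct 1, 2022), F (Mar 10, 2023), B (Jun 26, 2024), A (Dec 6, 2024).
The subordination applies — D was senior to A — so D and A swap.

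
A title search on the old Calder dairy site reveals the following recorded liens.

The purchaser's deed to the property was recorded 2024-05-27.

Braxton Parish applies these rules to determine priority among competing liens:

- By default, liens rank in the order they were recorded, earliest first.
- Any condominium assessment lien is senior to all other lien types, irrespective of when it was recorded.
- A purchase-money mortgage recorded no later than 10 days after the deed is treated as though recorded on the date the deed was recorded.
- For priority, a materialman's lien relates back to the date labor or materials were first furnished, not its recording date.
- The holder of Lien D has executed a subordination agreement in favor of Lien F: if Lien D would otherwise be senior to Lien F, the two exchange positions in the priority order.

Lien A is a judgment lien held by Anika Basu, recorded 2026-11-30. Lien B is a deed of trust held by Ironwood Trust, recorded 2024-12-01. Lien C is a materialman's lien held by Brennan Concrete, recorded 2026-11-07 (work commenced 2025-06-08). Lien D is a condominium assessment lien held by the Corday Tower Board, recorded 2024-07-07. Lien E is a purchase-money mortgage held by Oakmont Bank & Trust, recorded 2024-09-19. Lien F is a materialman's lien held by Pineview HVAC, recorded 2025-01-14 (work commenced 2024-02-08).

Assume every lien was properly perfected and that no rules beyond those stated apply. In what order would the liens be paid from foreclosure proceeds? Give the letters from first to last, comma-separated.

Effective dates: C's effective date is 2025-06-08, when work began; E was recorded 115 days after the deed — beyond 10 days — so no relation-back applies; F is treated as recorded 2024-02-08, the work-commencement date.
D is a condominium assessment lien and takes priority over every other lien.
The other liens, earliest effective date first: F (2024-02-08), E (2024-09-19), B (2024-12-01), C (2025-06-08), A (2026-11-30).
The subordination applies — D was senior to F — so D and F swap.

F, D, E, B, C, A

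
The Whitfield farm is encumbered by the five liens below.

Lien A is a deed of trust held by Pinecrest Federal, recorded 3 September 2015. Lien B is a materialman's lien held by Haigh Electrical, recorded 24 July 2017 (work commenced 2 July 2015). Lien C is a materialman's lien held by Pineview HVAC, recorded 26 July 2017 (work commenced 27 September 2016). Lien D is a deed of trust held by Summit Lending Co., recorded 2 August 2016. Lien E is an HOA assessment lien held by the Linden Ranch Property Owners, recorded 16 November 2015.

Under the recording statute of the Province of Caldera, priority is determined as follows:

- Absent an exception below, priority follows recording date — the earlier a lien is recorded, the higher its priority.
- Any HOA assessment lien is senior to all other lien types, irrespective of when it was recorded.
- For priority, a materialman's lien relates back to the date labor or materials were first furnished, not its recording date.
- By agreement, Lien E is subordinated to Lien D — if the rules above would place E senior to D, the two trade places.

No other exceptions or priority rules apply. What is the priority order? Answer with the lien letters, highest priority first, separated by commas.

D, B, A, E, C

Effective dates after the stated exceptions: B relates back to 2 July 2015 (work commenced); C's effective date is 27 September 2016, when work began.
E is an HOA assessment lien and takes priority over every other lien.
Among the remaining liens, by effective date: B (2 July 2015), A (3 September 2015), D (2 August 2016), C (27 September 2016).
Because E would otherwise rank above D, the subordination swaps them.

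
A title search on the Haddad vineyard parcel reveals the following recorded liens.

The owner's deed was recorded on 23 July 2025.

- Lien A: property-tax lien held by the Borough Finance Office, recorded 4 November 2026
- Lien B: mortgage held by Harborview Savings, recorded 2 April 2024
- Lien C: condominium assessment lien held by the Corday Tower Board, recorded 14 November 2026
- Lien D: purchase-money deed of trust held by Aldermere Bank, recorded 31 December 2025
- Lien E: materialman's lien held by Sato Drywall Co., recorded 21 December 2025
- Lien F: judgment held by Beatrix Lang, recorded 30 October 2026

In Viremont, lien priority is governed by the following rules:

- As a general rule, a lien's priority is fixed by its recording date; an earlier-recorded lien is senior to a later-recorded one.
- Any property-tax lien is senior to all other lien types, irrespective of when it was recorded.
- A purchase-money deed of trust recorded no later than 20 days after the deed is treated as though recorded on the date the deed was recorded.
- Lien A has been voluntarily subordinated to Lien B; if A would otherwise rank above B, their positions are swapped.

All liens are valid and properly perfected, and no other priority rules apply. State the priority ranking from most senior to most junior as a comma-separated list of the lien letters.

B, A, E, D, F, C

Adjusting effective dates: D was recorded 161 days after the deed, outside the 20-day window, so it keeps its recording date.
As a property-tax lien, A is senior to every other lien.
Ordering the rest by effective date: B (2 April 2024), E (21 December 2025), D (31 December 2025), F (30 October 2026), C (14 November 2026).
A would otherwise be senior to B, so under the subordination agreement A and B exchange positions.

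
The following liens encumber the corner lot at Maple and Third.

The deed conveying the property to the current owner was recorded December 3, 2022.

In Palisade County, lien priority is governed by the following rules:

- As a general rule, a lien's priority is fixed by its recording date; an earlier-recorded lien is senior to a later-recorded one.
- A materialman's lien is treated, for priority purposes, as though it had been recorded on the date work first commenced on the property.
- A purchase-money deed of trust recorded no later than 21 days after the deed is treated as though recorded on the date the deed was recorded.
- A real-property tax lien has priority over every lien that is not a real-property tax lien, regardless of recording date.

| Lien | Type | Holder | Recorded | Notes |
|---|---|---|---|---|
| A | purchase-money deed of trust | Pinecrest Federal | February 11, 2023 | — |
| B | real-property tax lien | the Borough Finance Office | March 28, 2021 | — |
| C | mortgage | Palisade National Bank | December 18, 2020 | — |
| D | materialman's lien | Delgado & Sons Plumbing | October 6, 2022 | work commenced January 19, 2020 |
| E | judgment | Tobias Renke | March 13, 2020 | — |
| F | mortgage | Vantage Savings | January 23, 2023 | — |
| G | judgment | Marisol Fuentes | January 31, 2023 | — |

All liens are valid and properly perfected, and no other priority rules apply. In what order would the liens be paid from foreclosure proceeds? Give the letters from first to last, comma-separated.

Effective dates after the stated exceptions: A was recorded 70 days after the deed, outside the 21-day window, so it keeps its recording date; D is treated as recorded January 19, 2020, the work-commencement date.
B is a real-property tax lien and takes priority over every other lien.
Among the remaining liens, by effective date: D (January 19, 2020), E (March 13, 2020), C (December 18, 2020), F (January 23, 2023), G (January 31, 2023), A (February 11, 2023).

B, D, E, C, F, G, A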